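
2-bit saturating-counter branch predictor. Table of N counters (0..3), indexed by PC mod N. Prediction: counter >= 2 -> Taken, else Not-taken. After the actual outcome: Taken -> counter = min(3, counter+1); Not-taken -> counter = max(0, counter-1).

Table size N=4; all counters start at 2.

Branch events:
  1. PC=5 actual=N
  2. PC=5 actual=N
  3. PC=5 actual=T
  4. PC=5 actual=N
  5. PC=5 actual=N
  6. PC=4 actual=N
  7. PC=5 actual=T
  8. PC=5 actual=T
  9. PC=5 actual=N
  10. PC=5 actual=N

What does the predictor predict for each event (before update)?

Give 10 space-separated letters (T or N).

Answer: T N N N N T N N T N

Derivation:
Ev 1: PC=5 idx=1 pred=T actual=N -> ctr[1]=1
Ev 2: PC=5 idx=1 pred=N actual=N -> ctr[1]=0
Ev 3: PC=5 idx=1 pred=N actual=T -> ctr[1]=1
Ev 4: PC=5 idx=1 pred=N actual=N -> ctr[1]=0
Ev 5: PC=5 idx=1 pred=N actual=N -> ctr[1]=0
Ev 6: PC=4 idx=0 pred=T actual=N -> ctr[0]=1
Ev 7: PC=5 idx=1 pred=N actual=T -> ctr[1]=1
Ev 8: PC=5 idx=1 pred=N actual=T -> ctr[1]=2
Ev 9: PC=5 idx=1 pred=T actual=N -> ctr[1]=1
Ev 10: PC=5 idx=1 pred=N actual=N -> ctr[1]=0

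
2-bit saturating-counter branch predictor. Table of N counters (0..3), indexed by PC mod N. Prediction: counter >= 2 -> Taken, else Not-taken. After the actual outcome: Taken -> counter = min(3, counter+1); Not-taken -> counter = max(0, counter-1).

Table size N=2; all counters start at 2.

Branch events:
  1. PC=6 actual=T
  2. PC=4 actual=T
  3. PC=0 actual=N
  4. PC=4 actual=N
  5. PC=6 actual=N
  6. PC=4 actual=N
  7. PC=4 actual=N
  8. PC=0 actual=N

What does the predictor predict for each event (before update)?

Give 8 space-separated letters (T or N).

Answer: T T T T N N N N

Derivation:
Ev 1: PC=6 idx=0 pred=T actual=T -> ctr[0]=3
Ev 2: PC=4 idx=0 pred=T actual=T -> ctr[0]=3
Ev 3: PC=0 idx=0 pred=T actual=N -> ctr[0]=2
Ev 4: PC=4 idx=0 pred=T actual=N -> ctr[0]=1
Ev 5: PC=6 idx=0 pred=N actual=N -> ctr[0]=0
Ev 6: PC=4 idx=0 pred=N actual=N -> ctr[0]=0
Ev 7: PC=4 idx=0 pred=N actual=N -> ctr[0]=0
Ev 8: PC=0 idx=0 pred=N actual=N -> ctr[0]=0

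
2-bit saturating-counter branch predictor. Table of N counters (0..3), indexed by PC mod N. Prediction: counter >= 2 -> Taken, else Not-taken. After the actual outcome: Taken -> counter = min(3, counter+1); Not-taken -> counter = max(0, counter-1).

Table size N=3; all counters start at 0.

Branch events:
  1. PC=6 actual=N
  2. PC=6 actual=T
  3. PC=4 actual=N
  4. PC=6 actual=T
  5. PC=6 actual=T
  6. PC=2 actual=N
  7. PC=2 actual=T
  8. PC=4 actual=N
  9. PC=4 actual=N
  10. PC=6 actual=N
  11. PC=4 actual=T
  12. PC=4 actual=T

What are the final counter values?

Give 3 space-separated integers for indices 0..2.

Answer: 2 2 1

Derivation:
Ev 1: PC=6 idx=0 pred=N actual=N -> ctr[0]=0
Ev 2: PC=6 idx=0 pred=N actual=T -> ctr[0]=1
Ev 3: PC=4 idx=1 pred=N actual=N -> ctr[1]=0
Ev 4: PC=6 idx=0 pred=N actual=T -> ctr[0]=2
Ev 5: PC=6 idx=0 pred=T actual=T -> ctr[0]=3
Ev 6: PC=2 idx=2 pred=N actual=N -> ctr[2]=0
Ev 7: PC=2 idx=2 pred=N actual=T -> ctr[2]=1
Ev 8: PC=4 idx=1 pred=N actual=N -> ctr[1]=0
Ev 9: PC=4 idx=1 pred=N actual=N -> ctr[1]=0
Ev 10: PC=6 idx=0 pred=T actual=N -> ctr[0]=2
Ev 11: PC=4 idx=1 pred=N actual=T -> ctr[1]=1
Ev 12: PC=4 idx=1 pred=N actual=T -> ctr[1]=2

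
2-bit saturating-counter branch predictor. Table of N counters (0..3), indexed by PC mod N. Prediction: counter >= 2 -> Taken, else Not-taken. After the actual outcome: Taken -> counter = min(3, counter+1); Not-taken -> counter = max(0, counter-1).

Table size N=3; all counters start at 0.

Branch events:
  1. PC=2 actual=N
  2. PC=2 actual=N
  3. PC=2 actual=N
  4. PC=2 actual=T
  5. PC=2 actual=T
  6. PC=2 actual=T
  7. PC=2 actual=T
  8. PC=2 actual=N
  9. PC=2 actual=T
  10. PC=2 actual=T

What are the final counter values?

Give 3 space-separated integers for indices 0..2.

Ev 1: PC=2 idx=2 pred=N actual=N -> ctr[2]=0
Ev 2: PC=2 idx=2 pred=N actual=N -> ctr[2]=0
Ev 3: PC=2 idx=2 pred=N actual=N -> ctr[2]=0
Ev 4: PC=2 idx=2 pred=N actual=T -> ctr[2]=1
Ev 5: PC=2 idx=2 pred=N actual=T -> ctr[2]=2
Ev 6: PC=2 idx=2 pred=T actual=T -> ctr[2]=3
Ev 7: PC=2 idx=2 pred=T actual=T -> ctr[2]=3
Ev 8: PC=2 idx=2 pred=T actual=N -> ctr[2]=2
Ev 9: PC=2 idx=2 pred=T actual=T -> ctr[2]=3
Ev 10: PC=2 idx=2 pred=T actual=T -> ctr[2]=3

Answer: 0 0 3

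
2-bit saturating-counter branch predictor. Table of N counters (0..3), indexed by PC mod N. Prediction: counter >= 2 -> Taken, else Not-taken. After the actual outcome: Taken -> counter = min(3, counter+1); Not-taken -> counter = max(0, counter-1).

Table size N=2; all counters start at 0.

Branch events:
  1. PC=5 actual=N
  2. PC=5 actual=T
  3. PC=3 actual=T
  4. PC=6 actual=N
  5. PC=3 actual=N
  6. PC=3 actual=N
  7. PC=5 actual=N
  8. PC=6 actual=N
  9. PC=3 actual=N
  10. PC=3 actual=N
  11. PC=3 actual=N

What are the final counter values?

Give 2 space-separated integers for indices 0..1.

Answer: 0 0

Derivation:
Ev 1: PC=5 idx=1 pred=N actual=N -> ctr[1]=0
Ev 2: PC=5 idx=1 pred=N actual=T -> ctr[1]=1
Ev 3: PC=3 idx=1 pred=N actual=T -> ctr[1]=2
Ev 4: PC=6 idx=0 pred=N actual=N -> ctr[0]=0
Ev 5: PC=3 idx=1 pred=T actual=N -> ctr[1]=1
Ev 6: PC=3 idx=1 pred=N actual=N -> ctr[1]=0
Ev 7: PC=5 idx=1 pred=N actual=N -> ctr[1]=0
Ev 8: PC=6 idx=0 pred=N actual=N -> ctr[0]=0
Ev 9: PC=3 idx=1 pred=N actual=N -> ctr[1]=0
Ev 10: PC=3 idx=1 pred=N actual=N -> ctr[1]=0
Ev 11: PC=3 idx=1 pred=N actual=N -> ctr[1]=0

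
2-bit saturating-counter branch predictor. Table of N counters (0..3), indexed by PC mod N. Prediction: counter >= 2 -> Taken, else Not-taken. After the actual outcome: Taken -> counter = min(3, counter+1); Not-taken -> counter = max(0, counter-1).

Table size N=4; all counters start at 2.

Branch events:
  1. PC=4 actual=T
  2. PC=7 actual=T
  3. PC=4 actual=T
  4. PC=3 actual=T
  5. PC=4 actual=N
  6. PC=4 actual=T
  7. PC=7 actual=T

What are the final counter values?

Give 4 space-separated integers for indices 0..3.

Answer: 3 2 2 3

Derivation:
Ev 1: PC=4 idx=0 pred=T actual=T -> ctr[0]=3
Ev 2: PC=7 idx=3 pred=T actual=T -> ctr[3]=3
Ev 3: PC=4 idx=0 pred=T actual=T -> ctr[0]=3
Ev 4: PC=3 idx=3 pred=T actual=T -> ctr[3]=3
Ev 5: PC=4 idx=0 pred=T actual=N -> ctr[0]=2
Ev 6: PC=4 idx=0 pred=T actual=T -> ctr[0]=3
Ev 7: PC=7 idx=3 pred=T actual=T -> ctr[3]=3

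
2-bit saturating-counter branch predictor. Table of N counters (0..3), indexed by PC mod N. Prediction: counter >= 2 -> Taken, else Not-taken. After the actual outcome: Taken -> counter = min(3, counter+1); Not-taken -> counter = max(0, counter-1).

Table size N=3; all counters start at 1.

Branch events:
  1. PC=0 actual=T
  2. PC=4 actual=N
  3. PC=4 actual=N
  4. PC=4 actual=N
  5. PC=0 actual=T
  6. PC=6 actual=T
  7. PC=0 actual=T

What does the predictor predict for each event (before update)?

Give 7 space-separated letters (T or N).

Answer: N N N N T T T

Derivation:
Ev 1: PC=0 idx=0 pred=N actual=T -> ctr[0]=2
Ev 2: PC=4 idx=1 pred=N actual=N -> ctr[1]=0
Ev 3: PC=4 idx=1 pred=N actual=N -> ctr[1]=0
Ev 4: PC=4 idx=1 pred=N actual=N -> ctr[1]=0
Ev 5: PC=0 idx=0 pred=T actual=T -> ctr[0]=3
Ev 6: PC=6 idx=0 pred=T actual=T -> ctr[0]=3
Ev 7: PC=0 idx=0 pred=T actual=T -> ctr[0]=3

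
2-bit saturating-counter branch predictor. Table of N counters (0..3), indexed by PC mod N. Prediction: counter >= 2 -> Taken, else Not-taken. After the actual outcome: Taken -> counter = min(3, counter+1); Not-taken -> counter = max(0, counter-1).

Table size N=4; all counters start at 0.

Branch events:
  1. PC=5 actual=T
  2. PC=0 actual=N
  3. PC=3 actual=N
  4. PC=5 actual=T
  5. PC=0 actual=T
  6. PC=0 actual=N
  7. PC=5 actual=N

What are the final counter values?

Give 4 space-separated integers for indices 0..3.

Ev 1: PC=5 idx=1 pred=N actual=T -> ctr[1]=1
Ev 2: PC=0 idx=0 pred=N actual=N -> ctr[0]=0
Ev 3: PC=3 idx=3 pred=N actual=N -> ctr[3]=0
Ev 4: PC=5 idx=1 pred=N actual=T -> ctr[1]=2
Ev 5: PC=0 idx=0 pred=N actual=T -> ctr[0]=1
Ev 6: PC=0 idx=0 pred=N actual=N -> ctr[0]=0
Ev 7: PC=5 idx=1 pred=T actual=N -> ctr[1]=1

Answer: 0 1 0 0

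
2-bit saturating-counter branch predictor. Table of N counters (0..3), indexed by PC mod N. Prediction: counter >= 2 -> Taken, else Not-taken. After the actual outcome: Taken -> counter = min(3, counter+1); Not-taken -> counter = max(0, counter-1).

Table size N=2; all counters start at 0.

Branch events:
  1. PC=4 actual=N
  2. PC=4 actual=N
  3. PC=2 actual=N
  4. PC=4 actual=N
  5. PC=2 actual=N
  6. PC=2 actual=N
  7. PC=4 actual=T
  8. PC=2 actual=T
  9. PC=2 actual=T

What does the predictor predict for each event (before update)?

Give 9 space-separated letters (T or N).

Answer: N N N N N N N N T

Derivation:
Ev 1: PC=4 idx=0 pred=N actual=N -> ctr[0]=0
Ev 2: PC=4 idx=0 pred=N actual=N -> ctr[0]=0
Ev 3: PC=2 idx=0 pred=N actual=N -> ctr[0]=0
Ev 4: PC=4 idx=0 pred=N actual=N -> ctr[0]=0
Ev 5: PC=2 idx=0 pred=N actual=N -> ctr[0]=0
Ev 6: PC=2 idx=0 pred=N actual=N -> ctr[0]=0
Ev 7: PC=4 idx=0 pred=N actual=T -> ctr[0]=1
Ev 8: PC=2 idx=0 pred=N actual=T -> ctr[0]=2
Ev 9: PC=2 idx=0 pred=T actual=T -> ctr[0]=3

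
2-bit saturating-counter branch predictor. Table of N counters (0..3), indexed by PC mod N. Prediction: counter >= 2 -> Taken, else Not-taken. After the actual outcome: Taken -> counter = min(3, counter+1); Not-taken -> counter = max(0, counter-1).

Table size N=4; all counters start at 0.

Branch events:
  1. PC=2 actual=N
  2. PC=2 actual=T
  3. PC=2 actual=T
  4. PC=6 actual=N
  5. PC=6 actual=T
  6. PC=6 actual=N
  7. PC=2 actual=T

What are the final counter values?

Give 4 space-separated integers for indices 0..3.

Answer: 0 0 2 0

Derivation:
Ev 1: PC=2 idx=2 pred=N actual=N -> ctr[2]=0
Ev 2: PC=2 idx=2 pred=N actual=T -> ctr[2]=1
Ev 3: PC=2 idx=2 pred=N actual=T -> ctr[2]=2
Ev 4: PC=6 idx=2 pred=T actual=N -> ctr[2]=1
Ev 5: PC=6 idx=2 pred=N actual=T -> ctr[2]=2
Ev 6: PC=6 idx=2 pred=T actual=N -> ctr[2]=1
Ev 7: PC=2 idx=2 pred=N actual=T -> ctr[2]=2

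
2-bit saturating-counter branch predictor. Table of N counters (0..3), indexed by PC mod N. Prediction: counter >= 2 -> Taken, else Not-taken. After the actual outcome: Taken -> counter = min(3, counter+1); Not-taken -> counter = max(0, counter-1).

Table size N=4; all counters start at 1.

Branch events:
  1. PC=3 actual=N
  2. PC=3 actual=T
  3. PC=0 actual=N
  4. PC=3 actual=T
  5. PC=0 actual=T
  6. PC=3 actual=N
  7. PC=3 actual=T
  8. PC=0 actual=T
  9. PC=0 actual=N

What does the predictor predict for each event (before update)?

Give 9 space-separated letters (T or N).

Answer: N N N N N T N N T

Derivation:
Ev 1: PC=3 idx=3 pred=N actual=N -> ctr[3]=0
Ev 2: PC=3 idx=3 pred=N actual=T -> ctr[3]=1
Ev 3: PC=0 idx=0 pred=N actual=N -> ctr[0]=0
Ev 4: PC=3 idx=3 pred=N actual=T -> ctr[3]=2
Ev 5: PC=0 idx=0 pred=N actual=T -> ctr[0]=1
Ev 6: PC=3 idx=3 pred=T actual=N -> ctr[3]=1
Ev 7: PC=3 idx=3 pred=N actual=T -> ctr[3]=2
Ev 8: PC=0 idx=0 pred=N actual=T -> ctr[0]=2
Ev 9: PC=0 idx=0 pred=T actual=N -> ctr[0]=1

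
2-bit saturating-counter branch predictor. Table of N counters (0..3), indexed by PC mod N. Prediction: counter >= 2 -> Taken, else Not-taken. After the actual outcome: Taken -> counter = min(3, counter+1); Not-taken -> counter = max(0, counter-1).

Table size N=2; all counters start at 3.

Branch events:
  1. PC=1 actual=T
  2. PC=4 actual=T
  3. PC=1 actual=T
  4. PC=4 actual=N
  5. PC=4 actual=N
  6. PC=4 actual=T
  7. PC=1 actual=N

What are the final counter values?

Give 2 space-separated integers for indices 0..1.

Ev 1: PC=1 idx=1 pred=T actual=T -> ctr[1]=3
Ev 2: PC=4 idx=0 pred=T actual=T -> ctr[0]=3
Ev 3: PC=1 idx=1 pred=T actual=T -> ctr[1]=3
Ev 4: PC=4 idx=0 pred=T actual=N -> ctr[0]=2
Ev 5: PC=4 idx=0 pred=T actual=N -> ctr[0]=1
Ev 6: PC=4 idx=0 pred=N actual=T -> ctr[0]=2
Ev 7: PC=1 idx=1 pred=T actual=N -> ctr[1]=2

Answer: 2 2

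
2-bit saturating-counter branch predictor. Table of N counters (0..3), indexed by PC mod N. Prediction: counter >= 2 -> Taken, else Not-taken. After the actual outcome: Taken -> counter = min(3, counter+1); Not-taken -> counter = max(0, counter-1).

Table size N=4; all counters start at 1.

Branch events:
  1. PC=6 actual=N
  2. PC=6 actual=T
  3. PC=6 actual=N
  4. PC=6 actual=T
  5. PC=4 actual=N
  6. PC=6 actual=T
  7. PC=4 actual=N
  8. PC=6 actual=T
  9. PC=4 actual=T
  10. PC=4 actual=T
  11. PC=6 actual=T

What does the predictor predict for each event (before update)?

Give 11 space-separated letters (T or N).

Ev 1: PC=6 idx=2 pred=N actual=N -> ctr[2]=0
Ev 2: PC=6 idx=2 pred=N actual=T -> ctr[2]=1
Ev 3: PC=6 idx=2 pred=N actual=N -> ctr[2]=0
Ev 4: PC=6 idx=2 pred=N actual=T -> ctr[2]=1
Ev 5: PC=4 idx=0 pred=N actual=N -> ctr[0]=0
Ev 6: PC=6 idx=2 pred=N actual=T -> ctr[2]=2
Ev 7: PC=4 idx=0 pred=N actual=N -> ctr[0]=0
Ev 8: PC=6 idx=2 pred=T actual=T -> ctr[2]=3
Ev 9: PC=4 idx=0 pred=N actual=T -> ctr[0]=1
Ev 10: PC=4 idx=0 pred=N actual=T -> ctr[0]=2
Ev 11: PC=6 idx=2 pred=T actual=T -> ctr[2]=3

Answer: N N N N N N N T N N T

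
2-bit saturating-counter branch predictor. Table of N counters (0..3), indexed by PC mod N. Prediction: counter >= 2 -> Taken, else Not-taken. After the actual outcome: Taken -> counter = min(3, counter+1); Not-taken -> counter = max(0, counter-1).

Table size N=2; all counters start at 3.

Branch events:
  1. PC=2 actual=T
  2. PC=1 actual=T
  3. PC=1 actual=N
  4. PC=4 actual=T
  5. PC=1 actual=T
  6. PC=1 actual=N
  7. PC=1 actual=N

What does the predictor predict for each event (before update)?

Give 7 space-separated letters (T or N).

Ev 1: PC=2 idx=0 pred=T actual=T -> ctr[0]=3
Ev 2: PC=1 idx=1 pred=T actual=T -> ctr[1]=3
Ev 3: PC=1 idx=1 pred=T actual=N -> ctr[1]=2
Ev 4: PC=4 idx=0 pred=T actual=T -> ctr[0]=3
Ev 5: PC=1 idx=1 pred=T actual=T -> ctr[1]=3
Ev 6: PC=1 idx=1 pred=T actual=N -> ctr[1]=2
Ev 7: PC=1 idx=1 pred=T actual=N -> ctr[1]=1

Answer: T T T T T T T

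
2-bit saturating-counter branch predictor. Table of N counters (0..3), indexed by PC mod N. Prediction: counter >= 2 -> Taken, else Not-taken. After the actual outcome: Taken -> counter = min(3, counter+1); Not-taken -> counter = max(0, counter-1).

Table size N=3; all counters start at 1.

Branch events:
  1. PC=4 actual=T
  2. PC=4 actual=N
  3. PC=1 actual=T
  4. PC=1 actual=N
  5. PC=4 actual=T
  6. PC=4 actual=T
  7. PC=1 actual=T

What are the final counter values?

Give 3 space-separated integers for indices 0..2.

Answer: 1 3 1

Derivation:
Ev 1: PC=4 idx=1 pred=N actual=T -> ctr[1]=2
Ev 2: PC=4 idx=1 pred=T actual=N -> ctr[1]=1
Ev 3: PC=1 idx=1 pred=N actual=T -> ctr[1]=2
Ev 4: PC=1 idx=1 pred=T actual=N -> ctr[1]=1
Ev 5: PC=4 idx=1 pred=N actual=T -> ctr[1]=2
Ev 6: PC=4 idx=1 pred=T actual=T -> ctr[1]=3
Ev 7: PC=1 idx=1 pred=T actual=T -> ctr[1]=3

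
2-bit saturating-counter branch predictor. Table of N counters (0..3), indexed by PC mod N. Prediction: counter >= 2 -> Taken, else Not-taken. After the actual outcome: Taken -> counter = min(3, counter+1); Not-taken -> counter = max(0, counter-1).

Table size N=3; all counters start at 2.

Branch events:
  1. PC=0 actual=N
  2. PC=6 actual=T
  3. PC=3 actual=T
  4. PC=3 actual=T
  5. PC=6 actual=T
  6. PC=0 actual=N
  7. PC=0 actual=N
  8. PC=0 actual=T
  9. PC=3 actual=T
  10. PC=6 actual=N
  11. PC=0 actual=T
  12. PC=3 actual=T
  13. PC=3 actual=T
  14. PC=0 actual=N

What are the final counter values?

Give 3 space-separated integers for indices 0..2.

Answer: 2 2 2

Derivation:
Ev 1: PC=0 idx=0 pred=T actual=N -> ctr[0]=1
Ev 2: PC=6 idx=0 pred=N actual=T -> ctr[0]=2
Ev 3: PC=3 idx=0 pred=T actual=T -> ctr[0]=3
Ev 4: PC=3 idx=0 pred=T actual=T -> ctr[0]=3
Ev 5: PC=6 idx=0 pred=T actual=T -> ctr[0]=3
Ev 6: PC=0 idx=0 pred=T actual=N -> ctr[0]=2
Ev 7: PC=0 idx=0 pred=T actual=N -> ctr[0]=1
Ev 8: PC=0 idx=0 pred=N actual=T -> ctr[0]=2
Ev 9: PC=3 idx=0 pred=T actual=T -> ctr[0]=3
Ev 10: PC=6 idx=0 pred=T actual=N -> ctr[0]=2
Ev 11: PC=0 idx=0 pred=T actual=T -> ctr[0]=3
Ev 12: PC=3 idx=0 pred=T actual=T -> ctr[0]=3
Ev 13: PC=3 idx=0 pred=T actual=T -> ctr[0]=3
Ev 14: PC=0 idx=0 pred=T actual=N -> ctr[0]=2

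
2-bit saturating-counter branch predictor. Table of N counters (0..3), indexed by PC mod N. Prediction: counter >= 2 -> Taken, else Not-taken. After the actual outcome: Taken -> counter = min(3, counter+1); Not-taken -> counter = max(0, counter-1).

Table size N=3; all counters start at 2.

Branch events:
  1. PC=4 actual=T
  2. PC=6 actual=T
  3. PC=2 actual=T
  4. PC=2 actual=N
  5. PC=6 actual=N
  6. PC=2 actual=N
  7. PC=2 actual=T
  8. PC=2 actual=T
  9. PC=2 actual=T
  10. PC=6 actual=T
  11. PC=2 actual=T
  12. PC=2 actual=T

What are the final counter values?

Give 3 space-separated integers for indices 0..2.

Ev 1: PC=4 idx=1 pred=T actual=T -> ctr[1]=3
Ev 2: PC=6 idx=0 pred=T actual=T -> ctr[0]=3
Ev 3: PC=2 idx=2 pred=T actual=T -> ctr[2]=3
Ev 4: PC=2 idx=2 pred=T actual=N -> ctr[2]=2
Ev 5: PC=6 idx=0 pred=T actual=N -> ctr[0]=2
Ev 6: PC=2 idx=2 pred=T actual=N -> ctr[2]=1
Ev 7: PC=2 idx=2 pred=N actual=T -> ctr[2]=2
Ev 8: PC=2 idx=2 pred=T actual=T -> ctr[2]=3
Ev 9: PC=2 idx=2 pred=T actual=T -> ctr[2]=3
Ev 10: PC=6 idx=0 pred=T actual=T -> ctr[0]=3
Ev 11: PC=2 idx=2 pred=T actual=T -> ctr[2]=3
Ev 12: PC=2 idx=2 pred=T actual=T -> ctr[2]=3

Answer: 3 3 3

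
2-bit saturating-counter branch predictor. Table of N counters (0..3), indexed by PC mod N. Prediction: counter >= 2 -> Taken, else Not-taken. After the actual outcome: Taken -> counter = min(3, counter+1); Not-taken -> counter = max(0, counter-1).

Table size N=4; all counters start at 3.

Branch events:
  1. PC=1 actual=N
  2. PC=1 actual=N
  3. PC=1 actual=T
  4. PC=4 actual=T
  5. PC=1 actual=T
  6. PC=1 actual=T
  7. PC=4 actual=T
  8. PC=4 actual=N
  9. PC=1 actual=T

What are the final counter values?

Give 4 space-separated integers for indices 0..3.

Answer: 2 3 3 3

Derivation:
Ev 1: PC=1 idx=1 pred=T actual=N -> ctr[1]=2
Ev 2: PC=1 idx=1 pred=T actual=N -> ctr[1]=1
Ev 3: PC=1 idx=1 pred=N actual=T -> ctr[1]=2
Ev 4: PC=4 idx=0 pred=T actual=T -> ctr[0]=3
Ev 5: PC=1 idx=1 pred=T actual=T -> ctr[1]=3
Ev 6: PC=1 idx=1 pred=T actual=T -> ctr[1]=3
Ev 7: PC=4 idx=0 pred=T actual=T -> ctr[0]=3
Ev 8: PC=4 idx=0 pred=T actual=N -> ctr[0]=2
Ev 9: PC=1 idx=1 pred=T actual=T -> ctr[1]=3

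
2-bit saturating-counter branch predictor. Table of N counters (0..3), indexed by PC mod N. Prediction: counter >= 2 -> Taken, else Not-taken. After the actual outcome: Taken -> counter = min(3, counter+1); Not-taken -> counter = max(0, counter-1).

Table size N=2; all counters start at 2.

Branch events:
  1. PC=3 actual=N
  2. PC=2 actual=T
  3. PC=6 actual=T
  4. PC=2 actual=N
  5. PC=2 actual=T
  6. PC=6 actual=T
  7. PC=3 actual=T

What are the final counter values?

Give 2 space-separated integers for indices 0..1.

Answer: 3 2

Derivation:
Ev 1: PC=3 idx=1 pred=T actual=N -> ctr[1]=1
Ev 2: PC=2 idx=0 pred=T actual=T -> ctr[0]=3
Ev 3: PC=6 idx=0 pred=T actual=T -> ctr[0]=3
Ev 4: PC=2 idx=0 pred=T actual=N -> ctr[0]=2
Ev 5: PC=2 idx=0 pred=T actual=T -> ctr[0]=3
Ev 6: PC=6 idx=0 pred=T actual=T -> ctr[0]=3
Ev 7: PC=3 idx=1 pred=N actual=T -> ctr[1]=2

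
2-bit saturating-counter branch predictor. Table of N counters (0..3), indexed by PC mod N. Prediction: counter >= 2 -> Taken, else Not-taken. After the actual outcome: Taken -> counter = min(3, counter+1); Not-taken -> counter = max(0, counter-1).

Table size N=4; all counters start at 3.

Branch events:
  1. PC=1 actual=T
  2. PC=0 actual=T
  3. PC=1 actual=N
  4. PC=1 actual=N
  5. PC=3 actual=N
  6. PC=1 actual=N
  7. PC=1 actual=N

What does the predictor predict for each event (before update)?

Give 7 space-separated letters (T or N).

Ev 1: PC=1 idx=1 pred=T actual=T -> ctr[1]=3
Ev 2: PC=0 idx=0 pred=T actual=T -> ctr[0]=3
Ev 3: PC=1 idx=1 pred=T actual=N -> ctr[1]=2
Ev 4: PC=1 idx=1 pred=T actual=N -> ctr[1]=1
Ev 5: PC=3 idx=3 pred=T actual=N -> ctr[3]=2
Ev 6: PC=1 idx=1 pred=N actual=N -> ctr[1]=0
Ev 7: PC=1 idx=1 pred=N actual=N -> ctr[1]=0

Answer: T T T T T N N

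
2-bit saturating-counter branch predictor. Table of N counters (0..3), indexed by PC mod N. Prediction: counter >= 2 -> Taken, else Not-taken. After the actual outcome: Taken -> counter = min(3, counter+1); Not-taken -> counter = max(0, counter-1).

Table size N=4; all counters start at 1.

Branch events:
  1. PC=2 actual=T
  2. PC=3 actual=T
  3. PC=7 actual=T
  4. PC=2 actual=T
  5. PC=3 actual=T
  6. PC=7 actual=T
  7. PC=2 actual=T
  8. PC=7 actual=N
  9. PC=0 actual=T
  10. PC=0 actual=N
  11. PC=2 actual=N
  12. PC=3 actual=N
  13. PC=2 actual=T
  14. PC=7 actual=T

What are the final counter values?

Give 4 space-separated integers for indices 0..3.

Ev 1: PC=2 idx=2 pred=N actual=T -> ctr[2]=2
Ev 2: PC=3 idx=3 pred=N actual=T -> ctr[3]=2
Ev 3: PC=7 idx=3 pred=T actual=T -> ctr[3]=3
Ev 4: PC=2 idx=2 pred=T actual=T -> ctr[2]=3
Ev 5: PC=3 idx=3 pred=T actual=T -> ctr[3]=3
Ev 6: PC=7 idx=3 pred=T actual=T -> ctr[3]=3
Ev 7: PC=2 idx=2 pred=T actual=T -> ctr[2]=3
Ev 8: PC=7 idx=3 pred=T actual=N -> ctr[3]=2
Ev 9: PC=0 idx=0 pred=N actual=T -> ctr[0]=2
Ev 10: PC=0 idx=0 pred=T actual=N -> ctr[0]=1
Ev 11: PC=2 idx=2 pred=T actual=N -> ctr[2]=2
Ev 12: PC=3 idx=3 pred=T actual=N -> ctr[3]=1
Ev 13: PC=2 idx=2 pred=T actual=T -> ctr[2]=3
Ev 14: PC=7 idx=3 pred=N actual=T -> ctr[3]=2

Answer: 1 1 3 2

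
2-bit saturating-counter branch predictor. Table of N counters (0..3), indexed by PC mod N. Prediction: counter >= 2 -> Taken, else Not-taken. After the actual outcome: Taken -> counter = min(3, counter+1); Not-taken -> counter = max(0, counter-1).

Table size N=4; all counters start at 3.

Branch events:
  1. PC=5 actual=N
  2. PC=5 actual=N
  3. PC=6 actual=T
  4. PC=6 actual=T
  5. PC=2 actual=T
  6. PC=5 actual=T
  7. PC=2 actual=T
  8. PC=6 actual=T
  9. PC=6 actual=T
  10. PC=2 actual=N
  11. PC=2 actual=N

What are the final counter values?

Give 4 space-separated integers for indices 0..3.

Ev 1: PC=5 idx=1 pred=T actual=N -> ctr[1]=2
Ev 2: PC=5 idx=1 pred=T actual=N -> ctr[1]=1
Ev 3: PC=6 idx=2 pred=T actual=T -> ctr[2]=3
Ev 4: PC=6 idx=2 pred=T actual=T -> ctr[2]=3
Ev 5: PC=2 idx=2 pred=T actual=T -> ctr[2]=3
Ev 6: PC=5 idx=1 pred=N actual=T -> ctr[1]=2
Ev 7: PC=2 idx=2 pred=T actual=T -> ctr[2]=3
Ev 8: PC=6 idx=2 pred=T actual=T -> ctr[2]=3
Ev 9: PC=6 idx=2 pred=T actual=T -> ctr[2]=3
Ev 10: PC=2 idx=2 pred=T actual=N -> ctr[2]=2
Ev 11: PC=2 idx=2 pred=T actual=N -> ctr[2]=1

Answer: 3 2 1 3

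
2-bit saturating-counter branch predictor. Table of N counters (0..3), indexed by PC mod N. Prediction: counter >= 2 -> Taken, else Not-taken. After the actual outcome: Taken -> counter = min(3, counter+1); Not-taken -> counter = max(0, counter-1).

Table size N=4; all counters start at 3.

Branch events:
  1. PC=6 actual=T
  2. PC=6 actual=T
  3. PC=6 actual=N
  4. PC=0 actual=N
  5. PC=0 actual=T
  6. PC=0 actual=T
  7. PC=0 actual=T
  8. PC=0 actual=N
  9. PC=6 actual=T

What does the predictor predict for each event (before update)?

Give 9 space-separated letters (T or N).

Ev 1: PC=6 idx=2 pred=T actual=T -> ctr[2]=3
Ev 2: PC=6 idx=2 pred=T actual=T -> ctr[2]=3
Ev 3: PC=6 idx=2 pred=T actual=N -> ctr[2]=2
Ev 4: PC=0 idx=0 pred=T actual=N -> ctr[0]=2
Ev 5: PC=0 idx=0 pred=T actual=T -> ctr[0]=3
Ev 6: PC=0 idx=0 pred=T actual=T -> ctr[0]=3
Ev 7: PC=0 idx=0 pred=T actual=T -> ctr[0]=3
Ev 8: PC=0 idx=0 pred=T actual=N -> ctr[0]=2
Ev 9: PC=6 idx=2 pred=T actual=T -> ctr[2]=3

Answer: T T T T T T T T T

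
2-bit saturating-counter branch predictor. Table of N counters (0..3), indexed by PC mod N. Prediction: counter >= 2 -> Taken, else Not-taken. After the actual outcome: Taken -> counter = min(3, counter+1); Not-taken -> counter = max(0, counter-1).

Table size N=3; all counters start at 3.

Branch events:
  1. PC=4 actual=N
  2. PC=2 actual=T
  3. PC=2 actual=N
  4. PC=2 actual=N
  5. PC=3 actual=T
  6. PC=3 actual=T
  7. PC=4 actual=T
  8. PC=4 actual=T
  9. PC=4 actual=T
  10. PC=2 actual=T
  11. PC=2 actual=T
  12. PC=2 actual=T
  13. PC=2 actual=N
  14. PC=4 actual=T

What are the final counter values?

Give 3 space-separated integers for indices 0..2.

Answer: 3 3 2

Derivation:
Ev 1: PC=4 idx=1 pred=T actual=N -> ctr[1]=2
Ev 2: PC=2 idx=2 pred=T actual=T -> ctr[2]=3
Ev 3: PC=2 idx=2 pred=T actual=N -> ctr[2]=2
Ev 4: PC=2 idx=2 pred=T actual=N -> ctr[2]=1
Ev 5: PC=3 idx=0 pred=T actual=T -> ctr[0]=3
Ev 6: PC=3 idx=0 pred=T actual=T -> ctr[0]=3
Ev 7: PC=4 idx=1 pred=T actual=T -> ctr[1]=3
Ev 8: PC=4 idx=1 pred=T actual=T -> ctr[1]=3
Ev 9: PC=4 idx=1 pred=T actual=T -> ctr[1]=3
Ev 10: PC=2 idx=2 pred=N actual=T -> ctr[2]=2
Ev 11: PC=2 idx=2 pred=T actual=T -> ctr[2]=3
Ev 12: PC=2 idx=2 pred=T actual=T -> ctr[2]=3
Ev 13: PC=2 idx=2 pred=T actual=N -> ctr[2]=2
Ev 14: PC=4 idx=1 pred=T actual=T -> ctr[1]=3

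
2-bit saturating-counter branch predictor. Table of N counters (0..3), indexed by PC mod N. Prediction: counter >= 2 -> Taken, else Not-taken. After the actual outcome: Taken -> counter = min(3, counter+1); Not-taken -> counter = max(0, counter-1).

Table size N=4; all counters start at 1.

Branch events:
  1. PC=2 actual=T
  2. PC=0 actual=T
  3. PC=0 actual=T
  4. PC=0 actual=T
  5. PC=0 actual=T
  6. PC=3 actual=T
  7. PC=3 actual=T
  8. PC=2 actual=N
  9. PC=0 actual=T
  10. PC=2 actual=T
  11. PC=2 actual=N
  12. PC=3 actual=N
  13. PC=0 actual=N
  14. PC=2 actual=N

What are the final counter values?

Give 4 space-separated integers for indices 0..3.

Answer: 2 1 0 2

Derivation:
Ev 1: PC=2 idx=2 pred=N actual=T -> ctr[2]=2
Ev 2: PC=0 idx=0 pred=N actual=T -> ctr[0]=2
Ev 3: PC=0 idx=0 pred=T actual=T -> ctr[0]=3
Ev 4: PC=0 idx=0 pred=T actual=T -> ctr[0]=3
Ev 5: PC=0 idx=0 pred=T actual=T -> ctr[0]=3
Ev 6: PC=3 idx=3 pred=N actual=T -> ctr[3]=2
Ev 7: PC=3 idx=3 pred=T actual=T -> ctr[3]=3
Ev 8: PC=2 idx=2 pred=T actual=N -> ctr[2]=1
Ev 9: PC=0 idx=0 pred=T actual=T -> ctr[0]=3
Ev 10: PC=2 idx=2 pred=N actual=T -> ctr[2]=2
Ev 11: PC=2 idx=2 pred=T actual=N -> ctr[2]=1
Ev 12: PC=3 idx=3 pred=T actual=N -> ctr[3]=2
Ev 13: PC=0 idx=0 pred=T actual=N -> ctr[0]=2
Ev 14: PC=2 idx=2 pred=N actual=N -> ctr[2]=0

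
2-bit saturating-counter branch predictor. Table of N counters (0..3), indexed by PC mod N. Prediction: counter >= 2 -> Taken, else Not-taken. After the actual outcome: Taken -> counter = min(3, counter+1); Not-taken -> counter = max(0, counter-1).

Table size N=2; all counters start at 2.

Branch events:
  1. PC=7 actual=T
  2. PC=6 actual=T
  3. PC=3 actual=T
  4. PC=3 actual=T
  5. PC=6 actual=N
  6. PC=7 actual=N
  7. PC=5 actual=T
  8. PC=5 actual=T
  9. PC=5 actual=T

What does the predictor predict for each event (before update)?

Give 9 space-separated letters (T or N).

Answer: T T T T T T T T T

Derivation:
Ev 1: PC=7 idx=1 pred=T actual=T -> ctr[1]=3
Ev 2: PC=6 idx=0 pred=T actual=T -> ctr[0]=3
Ev 3: PC=3 idx=1 pred=T actual=T -> ctr[1]=3
Ev 4: PC=3 idx=1 pred=T actual=T -> ctr[1]=3
Ev 5: PC=6 idx=0 pred=T actual=N -> ctr[0]=2
Ev 6: PC=7 idx=1 pred=T actual=N -> ctr[1]=2
Ev 7: PC=5 idx=1 pred=T actual=T -> ctr[1]=3
Ev 8: PC=5 idx=1 pred=T actual=T -> ctr[1]=3
Ev 9: PC=5 idx=1 pred=T actual=T -> ctr[1]=3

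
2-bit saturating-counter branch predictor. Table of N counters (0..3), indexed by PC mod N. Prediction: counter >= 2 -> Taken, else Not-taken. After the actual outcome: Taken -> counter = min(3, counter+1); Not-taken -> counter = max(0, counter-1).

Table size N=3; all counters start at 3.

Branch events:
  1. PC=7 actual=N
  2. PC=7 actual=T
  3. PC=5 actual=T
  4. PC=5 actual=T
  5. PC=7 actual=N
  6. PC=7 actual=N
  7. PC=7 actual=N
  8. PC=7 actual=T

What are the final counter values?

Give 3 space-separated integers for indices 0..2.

Ev 1: PC=7 idx=1 pred=T actual=N -> ctr[1]=2
Ev 2: PC=7 idx=1 pred=T actual=T -> ctr[1]=3
Ev 3: PC=5 idx=2 pred=T actual=T -> ctr[2]=3
Ev 4: PC=5 idx=2 pred=T actual=T -> ctr[2]=3
Ev 5: PC=7 idx=1 pred=T actual=N -> ctr[1]=2
Ev 6: PC=7 idx=1 pred=T actual=N -> ctr[1]=1
Ev 7: PC=7 idx=1 pred=N actual=N -> ctr[1]=0
Ev 8: PC=7 idx=1 pred=N actual=T -> ctr[1]=1

Answer: 3 1 3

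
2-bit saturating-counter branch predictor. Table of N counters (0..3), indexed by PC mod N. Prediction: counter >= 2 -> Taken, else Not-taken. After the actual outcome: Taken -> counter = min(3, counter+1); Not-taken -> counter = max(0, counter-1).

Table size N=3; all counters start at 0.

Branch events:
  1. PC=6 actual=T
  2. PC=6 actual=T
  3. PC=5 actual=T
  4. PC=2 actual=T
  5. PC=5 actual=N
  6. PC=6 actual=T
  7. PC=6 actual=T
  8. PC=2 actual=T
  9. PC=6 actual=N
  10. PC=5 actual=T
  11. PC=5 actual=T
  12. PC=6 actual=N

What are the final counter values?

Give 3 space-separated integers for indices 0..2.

Ev 1: PC=6 idx=0 pred=N actual=T -> ctr[0]=1
Ev 2: PC=6 idx=0 pred=N actual=T -> ctr[0]=2
Ev 3: PC=5 idx=2 pred=N actual=T -> ctr[2]=1
Ev 4: PC=2 idx=2 pred=N actual=T -> ctr[2]=2
Ev 5: PC=5 idx=2 pred=T actual=N -> ctr[2]=1
Ev 6: PC=6 idx=0 pred=T actual=T -> ctr[0]=3
Ev 7: PC=6 idx=0 pred=T actual=T -> ctr[0]=3
Ev 8: PC=2 idx=2 pred=N actual=T -> ctr[2]=2
Ev 9: PC=6 idx=0 pred=T actual=N -> ctr[0]=2
Ev 10: PC=5 idx=2 pred=T actual=T -> ctr[2]=3
Ev 11: PC=5 idx=2 pred=T actual=T -> ctr[2]=3
Ev 12: PC=6 idx=0 pred=T actual=N -> ctr[0]=1

Answer: 1 0 3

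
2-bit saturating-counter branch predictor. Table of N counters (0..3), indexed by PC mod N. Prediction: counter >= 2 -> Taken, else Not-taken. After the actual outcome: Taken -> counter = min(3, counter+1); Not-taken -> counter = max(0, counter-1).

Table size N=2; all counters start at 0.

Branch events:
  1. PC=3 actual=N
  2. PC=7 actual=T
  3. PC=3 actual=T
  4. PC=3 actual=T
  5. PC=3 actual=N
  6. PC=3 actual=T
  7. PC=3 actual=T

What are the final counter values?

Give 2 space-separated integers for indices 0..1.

Ev 1: PC=3 idx=1 pred=N actual=N -> ctr[1]=0
Ev 2: PC=7 idx=1 pred=N actual=T -> ctr[1]=1
Ev 3: PC=3 idx=1 pred=N actual=T -> ctr[1]=2
Ev 4: PC=3 idx=1 pred=T actual=T -> ctr[1]=3
Ev 5: PC=3 idx=1 pred=T actual=N -> ctr[1]=2
Ev 6: PC=3 idx=1 pred=T actual=T -> ctr[1]=3
Ev 7: PC=3 idx=1 pred=T actual=T -> ctr[1]=3

Answer: 0 3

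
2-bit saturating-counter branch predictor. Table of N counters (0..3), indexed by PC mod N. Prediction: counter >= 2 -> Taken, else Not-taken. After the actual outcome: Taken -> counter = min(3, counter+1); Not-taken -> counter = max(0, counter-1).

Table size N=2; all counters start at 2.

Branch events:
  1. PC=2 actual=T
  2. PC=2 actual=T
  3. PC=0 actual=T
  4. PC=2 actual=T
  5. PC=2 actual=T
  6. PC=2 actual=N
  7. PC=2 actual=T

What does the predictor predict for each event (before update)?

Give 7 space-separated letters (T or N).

Answer: T T T T T T T

Derivation:
Ev 1: PC=2 idx=0 pred=T actual=T -> ctr[0]=3
Ev 2: PC=2 idx=0 pred=T actual=T -> ctr[0]=3
Ev 3: PC=0 idx=0 pred=T actual=T -> ctr[0]=3
Ev 4: PC=2 idx=0 pred=T actual=T -> ctr[0]=3
Ev 5: PC=2 idx=0 pred=T actual=T -> ctr[0]=3
Ev 6: PC=2 idx=0 pred=T actual=N -> ctr[0]=2
Ev 7: PC=2 idx=0 pred=T actual=T -> ctr[0]=3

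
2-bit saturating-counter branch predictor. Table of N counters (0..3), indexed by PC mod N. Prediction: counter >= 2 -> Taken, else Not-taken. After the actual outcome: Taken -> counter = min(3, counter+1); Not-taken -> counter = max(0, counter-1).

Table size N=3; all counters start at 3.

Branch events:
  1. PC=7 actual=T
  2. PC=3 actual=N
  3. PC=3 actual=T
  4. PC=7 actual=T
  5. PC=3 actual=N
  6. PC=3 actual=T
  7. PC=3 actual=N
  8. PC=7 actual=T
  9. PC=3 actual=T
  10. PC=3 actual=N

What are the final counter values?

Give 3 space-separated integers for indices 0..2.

Answer: 2 3 3

Derivation:
Ev 1: PC=7 idx=1 pred=T actual=T -> ctr[1]=3
Ev 2: PC=3 idx=0 pred=T actual=N -> ctr[0]=2
Ev 3: PC=3 idx=0 pred=T actual=T -> ctr[0]=3
Ev 4: PC=7 idx=1 pred=T actual=T -> ctr[1]=3
Ev 5: PC=3 idx=0 pred=T actual=N -> ctr[0]=2
Ev 6: PC=3 idx=0 pred=T actual=T -> ctr[0]=3
Ev 7: PC=3 idx=0 pred=T actual=N -> ctr[0]=2
Ev 8: PC=7 idx=1 pred=T actual=T -> ctr[1]=3
Ev 9: PC=3 idx=0 pred=T actual=T -> ctr[0]=3
Ev 10: PC=3 idx=0 pred=T actual=N -> ctr[0]=2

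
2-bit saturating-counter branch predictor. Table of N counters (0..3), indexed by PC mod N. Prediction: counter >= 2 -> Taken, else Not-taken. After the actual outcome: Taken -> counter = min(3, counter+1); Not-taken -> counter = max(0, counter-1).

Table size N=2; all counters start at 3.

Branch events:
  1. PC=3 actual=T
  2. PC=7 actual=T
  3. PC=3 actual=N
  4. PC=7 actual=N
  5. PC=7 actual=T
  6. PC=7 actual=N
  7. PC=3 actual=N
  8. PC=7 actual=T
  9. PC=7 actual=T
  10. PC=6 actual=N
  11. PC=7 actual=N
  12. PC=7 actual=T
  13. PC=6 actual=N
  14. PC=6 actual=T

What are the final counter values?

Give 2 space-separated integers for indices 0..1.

Answer: 2 2

Derivation:
Ev 1: PC=3 idx=1 pred=T actual=T -> ctr[1]=3
Ev 2: PC=7 idx=1 pred=T actual=T -> ctr[1]=3
Ev 3: PC=3 idx=1 pred=T actual=N -> ctr[1]=2
Ev 4: PC=7 idx=1 pred=T actual=N -> ctr[1]=1
Ev 5: PC=7 idx=1 pred=N actual=T -> ctr[1]=2
Ev 6: PC=7 idx=1 pred=T actual=N -> ctr[1]=1
Ev 7: PC=3 idx=1 pred=N actual=N -> ctr[1]=0
Ev 8: PC=7 idx=1 pred=N actual=T -> ctr[1]=1
Ev 9: PC=7 idx=1 pred=N actual=T -> ctr[1]=2
Ev 10: PC=6 idx=0 pred=T actual=N -> ctr[0]=2
Ev 11: PC=7 idx=1 pred=T actual=N -> ctr[1]=1
Ev 12: PC=7 idx=1 pred=N actual=T -> ctr[1]=2
Ev 13: PC=6 idx=0 pred=T actual=N -> ctr[0]=1
Ev 14: PC=6 idx=0 pred=N actual=T -> ctr[0]=2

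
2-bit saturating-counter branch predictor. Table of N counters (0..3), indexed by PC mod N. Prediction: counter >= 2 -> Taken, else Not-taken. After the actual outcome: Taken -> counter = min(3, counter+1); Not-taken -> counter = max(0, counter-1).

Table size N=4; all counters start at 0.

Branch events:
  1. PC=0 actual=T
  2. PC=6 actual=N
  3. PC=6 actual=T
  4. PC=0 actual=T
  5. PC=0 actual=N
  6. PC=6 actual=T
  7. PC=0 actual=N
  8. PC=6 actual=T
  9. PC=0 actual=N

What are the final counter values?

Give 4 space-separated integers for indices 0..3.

Ev 1: PC=0 idx=0 pred=N actual=T -> ctr[0]=1
Ev 2: PC=6 idx=2 pred=N actual=N -> ctr[2]=0
Ev 3: PC=6 idx=2 pred=N actual=T -> ctr[2]=1
Ev 4: PC=0 idx=0 pred=N actual=T -> ctr[0]=2
Ev 5: PC=0 idx=0 pred=T actual=N -> ctr[0]=1
Ev 6: PC=6 idx=2 pred=N actual=T -> ctr[2]=2
Ev 7: PC=0 idx=0 pred=N actual=N -> ctr[0]=0
Ev 8: PC=6 idx=2 pred=T actual=T -> ctr[2]=3
Ev 9: PC=0 idx=0 pred=N actual=N -> ctr[0]=0

Answer: 0 0 3 0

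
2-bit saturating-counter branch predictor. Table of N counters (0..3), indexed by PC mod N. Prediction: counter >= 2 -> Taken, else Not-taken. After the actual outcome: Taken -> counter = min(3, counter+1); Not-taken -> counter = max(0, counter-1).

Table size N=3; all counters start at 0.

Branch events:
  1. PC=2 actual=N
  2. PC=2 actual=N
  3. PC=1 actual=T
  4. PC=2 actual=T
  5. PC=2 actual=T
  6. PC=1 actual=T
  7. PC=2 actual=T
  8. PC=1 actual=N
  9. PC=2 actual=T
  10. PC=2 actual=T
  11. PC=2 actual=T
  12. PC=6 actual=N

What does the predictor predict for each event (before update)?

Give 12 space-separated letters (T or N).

Ev 1: PC=2 idx=2 pred=N actual=N -> ctr[2]=0
Ev 2: PC=2 idx=2 pred=N actual=N -> ctr[2]=0
Ev 3: PC=1 idx=1 pred=N actual=T -> ctr[1]=1
Ev 4: PC=2 idx=2 pred=N actual=T -> ctr[2]=1
Ev 5: PC=2 idx=2 pred=N actual=T -> ctr[2]=2
Ev 6: PC=1 idx=1 pred=N actual=T -> ctr[1]=2
Ev 7: PC=2 idx=2 pred=T actual=T -> ctr[2]=3
Ev 8: PC=1 idx=1 pred=T actual=N -> ctr[1]=1
Ev 9: PC=2 idx=2 pred=T actual=T -> ctr[2]=3
Ev 10: PC=2 idx=2 pred=T actual=T -> ctr[2]=3
Ev 11: PC=2 idx=2 pred=T actual=T -> ctr[2]=3
Ev 12: PC=6 idx=0 pred=N actual=N -> ctr[0]=0

Answer: N N N N N N T T T T T N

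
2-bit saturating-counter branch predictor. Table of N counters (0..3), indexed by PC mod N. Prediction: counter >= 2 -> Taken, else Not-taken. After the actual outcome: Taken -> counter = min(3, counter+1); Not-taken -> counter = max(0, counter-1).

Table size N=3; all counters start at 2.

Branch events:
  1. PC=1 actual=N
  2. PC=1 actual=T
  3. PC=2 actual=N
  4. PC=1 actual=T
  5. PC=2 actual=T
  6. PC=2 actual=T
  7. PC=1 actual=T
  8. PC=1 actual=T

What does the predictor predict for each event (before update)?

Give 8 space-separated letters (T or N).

Ev 1: PC=1 idx=1 pred=T actual=N -> ctr[1]=1
Ev 2: PC=1 idx=1 pred=N actual=T -> ctr[1]=2
Ev 3: PC=2 idx=2 pred=T actual=N -> ctr[2]=1
Ev 4: PC=1 idx=1 pred=T actual=T -> ctr[1]=3
Ev 5: PC=2 idx=2 pred=N actual=T -> ctr[2]=2
Ev 6: PC=2 idx=2 pred=T actual=T -> ctr[2]=3
Ev 7: PC=1 idx=1 pred=T actual=T -> ctr[1]=3
Ev 8: PC=1 idx=1 pred=T actual=T -> ctr[1]=3

Answer: T N T T N T T T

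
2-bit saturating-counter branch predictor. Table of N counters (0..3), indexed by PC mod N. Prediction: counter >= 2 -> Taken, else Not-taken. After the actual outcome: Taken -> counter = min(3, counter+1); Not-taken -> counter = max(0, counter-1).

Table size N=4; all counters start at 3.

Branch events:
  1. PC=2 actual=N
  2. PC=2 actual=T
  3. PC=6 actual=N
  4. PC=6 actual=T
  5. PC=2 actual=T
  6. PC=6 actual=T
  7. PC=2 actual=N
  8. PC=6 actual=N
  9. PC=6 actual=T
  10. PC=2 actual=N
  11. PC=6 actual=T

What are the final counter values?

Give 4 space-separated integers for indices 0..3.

Ev 1: PC=2 idx=2 pred=T actual=N -> ctr[2]=2
Ev 2: PC=2 idx=2 pred=T actual=T -> ctr[2]=3
Ev 3: PC=6 idx=2 pred=T actual=N -> ctr[2]=2
Ev 4: PC=6 idx=2 pred=T actual=T -> ctr[2]=3
Ev 5: PC=2 idx=2 pred=T actual=T -> ctr[2]=3
Ev 6: PC=6 idx=2 pred=T actual=T -> ctr[2]=3
Ev 7: PC=2 idx=2 pred=T actual=N -> ctr[2]=2
Ev 8: PC=6 idx=2 pred=T actual=N -> ctr[2]=1
Ev 9: PC=6 idx=2 pred=N actual=T -> ctr[2]=2
Ev 10: PC=2 idx=2 pred=T actual=N -> ctr[2]=1
Ev 11: PC=6 idx=2 pred=N actual=T -> ctr[2]=2

Answer: 3 3 2 3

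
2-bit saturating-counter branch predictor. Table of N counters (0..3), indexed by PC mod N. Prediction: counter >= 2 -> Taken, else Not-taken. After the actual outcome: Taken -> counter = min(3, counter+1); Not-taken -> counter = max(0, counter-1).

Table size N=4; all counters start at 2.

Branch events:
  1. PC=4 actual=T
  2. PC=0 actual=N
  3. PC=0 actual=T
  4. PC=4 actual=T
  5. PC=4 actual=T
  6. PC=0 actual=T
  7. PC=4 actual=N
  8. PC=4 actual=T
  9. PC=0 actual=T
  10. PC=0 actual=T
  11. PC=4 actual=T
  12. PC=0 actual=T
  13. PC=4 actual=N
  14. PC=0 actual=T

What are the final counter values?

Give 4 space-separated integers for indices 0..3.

Answer: 3 2 2 2

Derivation:
Ev 1: PC=4 idx=0 pred=T actual=T -> ctr[0]=3
Ev 2: PC=0 idx=0 pred=T actual=N -> ctr[0]=2
Ev 3: PC=0 idx=0 pred=T actual=T -> ctr[0]=3
Ev 4: PC=4 idx=0 pred=T actual=T -> ctr[0]=3
Ev 5: PC=4 idx=0 pred=T actual=T -> ctr[0]=3
Ev 6: PC=0 idx=0 pred=T actual=T -> ctr[0]=3
Ev 7: PC=4 idx=0 pred=T actual=N -> ctr[0]=2
Ev 8: PC=4 idx=0 pred=T actual=T -> ctr[0]=3
Ev 9: PC=0 idx=0 pred=T actual=T -> ctr[0]=3
Ev 10: PC=0 idx=0 pred=T actual=T -> ctr[0]=3
Ev 11: PC=4 idx=0 pred=T actual=T -> ctr[0]=3
Ev 12: PC=0 idx=0 pred=T actual=T -> ctr[0]=3
Ev 13: PC=4 idx=0 pred=T actual=N -> ctr[0]=2
Ev 14: PC=0 idx=0 pred=T actual=T -> ctr[0]=3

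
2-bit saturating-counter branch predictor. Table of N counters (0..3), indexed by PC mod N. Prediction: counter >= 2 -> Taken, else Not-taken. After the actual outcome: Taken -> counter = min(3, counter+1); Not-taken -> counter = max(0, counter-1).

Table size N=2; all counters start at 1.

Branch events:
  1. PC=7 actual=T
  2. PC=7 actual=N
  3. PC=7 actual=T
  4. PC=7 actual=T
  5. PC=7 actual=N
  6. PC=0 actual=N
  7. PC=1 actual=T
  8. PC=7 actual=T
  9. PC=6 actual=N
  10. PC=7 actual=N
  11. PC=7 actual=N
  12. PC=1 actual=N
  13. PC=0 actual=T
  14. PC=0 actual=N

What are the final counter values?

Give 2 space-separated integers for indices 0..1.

Ev 1: PC=7 idx=1 pred=N actual=T -> ctr[1]=2
Ev 2: PC=7 idx=1 pred=T actual=N -> ctr[1]=1
Ev 3: PC=7 idx=1 pred=N actual=T -> ctr[1]=2
Ev 4: PC=7 idx=1 pred=T actual=T -> ctr[1]=3
Ev 5: PC=7 idx=1 pred=T actual=N -> ctr[1]=2
Ev 6: PC=0 idx=0 pred=N actual=N -> ctr[0]=0
Ev 7: PC=1 idx=1 pred=T actual=T -> ctr[1]=3
Ev 8: PC=7 idx=1 pred=T actual=T -> ctr[1]=3
Ev 9: PC=6 idx=0 pred=N actual=N -> ctr[0]=0
Ev 10: PC=7 idx=1 pred=T actual=N -> ctr[1]=2
Ev 11: PC=7 idx=1 pred=T actual=N -> ctr[1]=1
Ev 12: PC=1 idx=1 pred=N actual=N -> ctr[1]=0
Ev 13: PC=0 idx=0 pred=N actual=T -> ctr[0]=1
Ev 14: PC=0 idx=0 pred=N actual=N -> ctr[0]=0

Answer: 0 0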